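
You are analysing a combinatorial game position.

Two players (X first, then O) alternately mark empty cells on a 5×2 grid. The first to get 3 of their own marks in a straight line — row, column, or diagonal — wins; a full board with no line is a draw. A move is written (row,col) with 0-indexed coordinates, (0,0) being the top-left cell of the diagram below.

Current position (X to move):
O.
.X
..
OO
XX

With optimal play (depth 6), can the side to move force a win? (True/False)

X winning at [O./.X/../OO/XX]: False

ply 1, X at O./.X/../OO/XX | (0,1)=+0→OX/.X/../OO/XX*; (1,0)=+0→O./XX/../OO/XX; (2,0)=+0→O./.X/X./OO/XX; (2,1)=+0→O./.X/.X/OO/XX
ply 2, O at OX/.X/../OO/XX | (1,0)=-1→OX/OX/../OO/XX; (2,0)=-1→OX/.X/O./OO/XX; (2,1)=+0→OX/.X/.O/OO/XX*
ply 3, X at OX/.X/.O/OO/XX | (1,0)=+0→OX/XX/.O/OO/XX*; (2,0)=+0→OX/.X/XO/OO/XX
ply 4, O at OX/XX/.O/OO/XX | (2,0)=+0→OX/XX/OO/OO/XX*
ply 5: OX/XX/OO/OO/XX is terminal +0 (X); from O./.X/../OO/XX depth 6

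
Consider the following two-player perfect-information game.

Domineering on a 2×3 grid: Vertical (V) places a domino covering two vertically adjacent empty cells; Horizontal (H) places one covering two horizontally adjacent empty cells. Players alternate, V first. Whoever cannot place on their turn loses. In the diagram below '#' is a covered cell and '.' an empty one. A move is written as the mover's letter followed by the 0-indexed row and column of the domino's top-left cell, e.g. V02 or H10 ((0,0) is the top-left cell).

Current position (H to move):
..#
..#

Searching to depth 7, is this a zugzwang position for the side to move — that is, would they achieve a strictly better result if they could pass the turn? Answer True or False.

p1 H@[..#/..#]: H00[###/..#]+1* H10[..#/###]+1
p2 V@[###/..#] terminal -1; root [..#/..#] d7
suppose H passes — search the same position with V to move:
pass> p1 V@[..#/..#]: V00[#.#/#.#]+1* V01[.##/.##]+1
pass> p2 H@[#.#/#.#] terminal -1; root [..#/..#] d7
for H: play +1, pass -1

zugzwang(..#/..#, H) = False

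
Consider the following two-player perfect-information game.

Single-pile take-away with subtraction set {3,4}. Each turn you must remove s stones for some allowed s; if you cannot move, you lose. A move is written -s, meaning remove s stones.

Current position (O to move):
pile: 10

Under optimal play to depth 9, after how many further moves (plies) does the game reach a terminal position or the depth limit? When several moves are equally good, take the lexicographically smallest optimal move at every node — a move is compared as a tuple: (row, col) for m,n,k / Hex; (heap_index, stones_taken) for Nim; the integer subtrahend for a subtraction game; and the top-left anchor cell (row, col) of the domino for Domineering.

ply 1, O at 10 | -3=+1→7*; -4=-1→6
ply 2, X at 7 | -3=-1→4*; -4=-1→3
ply 3, O at 4 | -3=+1→1*; -4=+1→0
ply 4: 1 is terminal -1 (X); from 10 depth 9

PV length from [10]: 3 plies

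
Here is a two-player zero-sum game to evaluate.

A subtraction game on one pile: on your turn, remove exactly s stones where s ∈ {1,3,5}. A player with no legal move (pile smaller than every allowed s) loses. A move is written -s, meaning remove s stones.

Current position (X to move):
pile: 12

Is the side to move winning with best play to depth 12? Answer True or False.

[12] X move#1: -1:-1/11*, -3:-1/9, -5:-1/7
[11] O move#2: -1:+1/10*, -3:+1/8, -5:+1/6
[10] X move#3: -1:-1/9*, -3:-1/7, -5:-1/5
[9] O move#4: -1:+1/8*, -3:+1/6, -5:+1/4
[8] X move#5: -1:-1/7*, -3:-1/5, -5:-1/3
[7] O move#6: -1:+1/6*, -3:+1/4, -5:+1/2
[6] X move#7: -1:-1/5*, -3:-1/3, -5:-1/1
[5] O move#8: -1:+1/4*, -3:+1/2, -5:+1/0
[4] X move#9: -1:-1/3*, -3:-1/1
[3] O move#10: -1:+1/2*, -3:+1/0
[2] X move#11: -1:-1/1*
[1] O move#12: -1:+1/0*
[0] end (terminal -1, X#13); searched 12 to 12

X winning at [12]: False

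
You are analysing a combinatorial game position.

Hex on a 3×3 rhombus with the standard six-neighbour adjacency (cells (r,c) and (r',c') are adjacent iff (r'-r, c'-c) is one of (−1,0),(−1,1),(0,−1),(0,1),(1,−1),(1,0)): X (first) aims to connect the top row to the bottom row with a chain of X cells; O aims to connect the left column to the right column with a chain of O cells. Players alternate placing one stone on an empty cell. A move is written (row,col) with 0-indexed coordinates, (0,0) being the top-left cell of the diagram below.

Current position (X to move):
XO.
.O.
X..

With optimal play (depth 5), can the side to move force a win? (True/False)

X winning at [XO./.O./X..]: True

[XO./.O./X..] X move#1: (0,2):+1/XOX/.O./X..*, (1,0):+1/XO./XO./X.., (1,2):+1/XO./.OX/X.., (2,1):-1/XO./.O./XX., (2,2):-1/XO./.O./X.X
[XOX/.O./X..] O move#2: (1,0):-1/XOX/OO./X..*, (1,2):-1/XOX/.OO/X.., (2,1):-1/XOX/.O./XO., (2,2):-1/XOX/.O./X.O
[XOX/OO./X..] X move#3: (1,2):+1/XOX/OOX/X..*, (2,1):-1/XOX/OO./XX., (2,2):-1/XOX/OO./X.X
[XOX/OOX/X..] O move#4: (2,1):-1/XOX/OOX/XO.*, (2,2):-1/XOX/OOX/X.O
[XOX/OOX/XO.] X move#5: (2,2):+1/XOX/OOX/XOX*
[XOX/OOX/XOX] end (terminal -1, O#6); searched XO./.O./X.. to 5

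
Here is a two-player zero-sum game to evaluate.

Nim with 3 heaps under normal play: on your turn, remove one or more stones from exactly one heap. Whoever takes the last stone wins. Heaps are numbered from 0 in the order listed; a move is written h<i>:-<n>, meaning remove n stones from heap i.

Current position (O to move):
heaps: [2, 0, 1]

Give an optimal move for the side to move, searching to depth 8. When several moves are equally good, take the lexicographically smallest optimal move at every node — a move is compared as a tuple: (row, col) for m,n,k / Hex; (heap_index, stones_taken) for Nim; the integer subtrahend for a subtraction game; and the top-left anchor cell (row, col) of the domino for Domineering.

ply 1, O at (2,0,1) | h0:-1=+1→(1,0,1)*; h0:-2=-1→(0,0,1); h2:-1=-1→(2,0,0)
ply 2, X at (1,0,1) | h0:-1=-1→(0,0,1)*; h2:-1=-1→(1,0,0)
ply 3, O at (0,0,1) | h2:-1=+1→(0,0,0)*
ply 4: (0,0,0) is terminal -1 (X); from (2,0,1) depth 8

O's best at [(2,0,1)]: h0:-1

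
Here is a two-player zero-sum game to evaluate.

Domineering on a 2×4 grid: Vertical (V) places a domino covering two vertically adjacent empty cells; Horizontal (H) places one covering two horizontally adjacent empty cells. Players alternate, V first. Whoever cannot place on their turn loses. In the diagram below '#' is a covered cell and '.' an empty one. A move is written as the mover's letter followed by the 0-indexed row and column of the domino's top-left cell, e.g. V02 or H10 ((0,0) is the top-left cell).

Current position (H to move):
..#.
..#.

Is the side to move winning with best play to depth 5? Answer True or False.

p1 H@[..#./..#.]: H00[###./..#.]+1* H10[..#./###.]+1
p2 V@[###./..#.]: V03[####/..##]-1*
p3 H@[####/..##]: H10[####/####]+1*
p4 V@[####/####] terminal -1; root [..#./..#.] d5

H winning at [..#./..#.]: True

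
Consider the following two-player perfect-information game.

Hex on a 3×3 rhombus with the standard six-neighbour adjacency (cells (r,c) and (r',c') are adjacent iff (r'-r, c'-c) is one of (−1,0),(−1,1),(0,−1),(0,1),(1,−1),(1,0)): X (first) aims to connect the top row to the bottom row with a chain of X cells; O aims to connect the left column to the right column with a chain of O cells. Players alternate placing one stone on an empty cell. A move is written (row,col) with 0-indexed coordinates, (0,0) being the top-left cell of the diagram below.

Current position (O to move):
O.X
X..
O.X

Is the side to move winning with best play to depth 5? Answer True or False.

O winning at [O.X/X../O.X]: True

p1 O@[O.X/X../O.X]: (0,1)[OOX/X../O.X]-1 (1,1)[O.X/XO./O.X]-1 (1,2)[O.X/X.O/O.X]+1* (2,1)[O.X/X../OOX]-1
p2 X@[O.X/X.O/O.X]: (0,1)[OXX/X.O/O.X]-1* (1,1)[O.X/XXO/O.X]-1 (2,1)[O.X/X.O/OXX]-1
p3 O@[OXX/X.O/O.X]: (1,1)[OXX/XOO/O.X]+1* (2,1)[OXX/X.O/OOX]+1
p4 X@[OXX/XOO/O.X] terminal -1; root [O.X/X../O.X] d5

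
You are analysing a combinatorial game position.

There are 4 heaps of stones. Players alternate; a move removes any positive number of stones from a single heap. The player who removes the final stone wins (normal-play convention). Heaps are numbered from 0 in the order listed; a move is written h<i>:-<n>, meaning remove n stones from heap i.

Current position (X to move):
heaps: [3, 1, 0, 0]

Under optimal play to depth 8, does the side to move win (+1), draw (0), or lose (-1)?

value((3,1,0,0), X) = +1

p1 X@[(3,1,0,0)]: h0:-1[(2,1,0,0)]-1 h0:-2[(1,1,0,0)]+1* h0:-3[(0,1,0,0)]-1 h1:-1[(3,0,0,0)]-1
p2 O@[(1,1,0,0)]: h0:-1[(0,1,0,0)]-1* h1:-1[(1,0,0,0)]-1
p3 X@[(0,1,0,0)]: h1:-1[(0,0,0,0)]+1*
p4 O@[(0,0,0,0)] terminal -1; root [(3,1,0,0)] d8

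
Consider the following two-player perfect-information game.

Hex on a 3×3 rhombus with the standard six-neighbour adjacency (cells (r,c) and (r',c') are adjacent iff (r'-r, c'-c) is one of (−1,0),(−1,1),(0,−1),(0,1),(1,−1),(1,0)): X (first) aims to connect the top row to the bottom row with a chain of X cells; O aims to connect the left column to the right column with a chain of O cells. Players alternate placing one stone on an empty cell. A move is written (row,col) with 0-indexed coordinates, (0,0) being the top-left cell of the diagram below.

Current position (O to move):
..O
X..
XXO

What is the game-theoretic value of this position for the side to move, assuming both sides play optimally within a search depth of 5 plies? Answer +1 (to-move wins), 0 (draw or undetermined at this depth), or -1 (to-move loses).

value(..O/X../XXO, O) = -1

[..O/X../XXO] O move#1: (0,0):-1/O.O/X../XXO*, (0,1):-1/.OO/X../XXO, (1,1):-1/..O/XO./XXO, (1,2):-1/..O/X.O/XXO
[O.O/X../XXO] X move#2: (0,1):+1/OXO/X../XXO*, (1,1):-1/O.O/XX./XXO, (1,2):-1/O.O/X.X/XXO
[OXO/X../XXO] end (terminal -1, O#3); searched ..O/X../XXO to 5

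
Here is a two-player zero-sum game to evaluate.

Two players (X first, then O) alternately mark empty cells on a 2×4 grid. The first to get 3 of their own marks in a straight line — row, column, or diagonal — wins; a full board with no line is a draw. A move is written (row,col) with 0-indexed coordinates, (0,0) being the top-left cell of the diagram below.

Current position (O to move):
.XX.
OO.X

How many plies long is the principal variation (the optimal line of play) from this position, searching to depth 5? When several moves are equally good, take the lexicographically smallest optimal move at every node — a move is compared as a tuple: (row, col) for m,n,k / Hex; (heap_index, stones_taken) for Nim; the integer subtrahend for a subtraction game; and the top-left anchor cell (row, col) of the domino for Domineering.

ply 1, O at .XX./OO.X | (0,0)=-1→OXX./OO.X; (0,3)=-1→.XXO/OO.X; (1,2)=+1→.XX./OOOX*
ply 2: .XX./OOOX is terminal -1 (X); from .XX./OO.X depth 5

PV length from [.XX./OO.X]: 1 ply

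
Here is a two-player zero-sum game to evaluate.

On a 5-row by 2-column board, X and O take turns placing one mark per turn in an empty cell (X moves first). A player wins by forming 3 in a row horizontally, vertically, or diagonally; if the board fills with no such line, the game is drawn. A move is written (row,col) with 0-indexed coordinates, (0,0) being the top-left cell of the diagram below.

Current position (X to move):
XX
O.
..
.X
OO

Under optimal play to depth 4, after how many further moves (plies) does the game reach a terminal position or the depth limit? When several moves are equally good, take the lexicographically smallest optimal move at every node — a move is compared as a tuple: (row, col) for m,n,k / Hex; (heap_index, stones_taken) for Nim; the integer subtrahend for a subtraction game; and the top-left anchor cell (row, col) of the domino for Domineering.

ply 1, X at XX/O./../.X/OO | (1,1)=+0→XX/OX/../.X/OO*; (2,0)=+0→XX/O./X./.X/OO; (2,1)=+0→XX/O./.X/.X/OO; (3,0)=+0→XX/O./../XX/OO
ply 2, O at XX/OX/../.X/OO | (2,0)=-1→XX/OX/O./.X/OO; (2,1)=+0→XX/OX/.O/.X/OO*; (3,0)=-1→XX/OX/../OX/OO
ply 3, X at XX/OX/.O/.X/OO | (2,0)=+0→XX/OX/XO/.X/OO*; (3,0)=+0→XX/OX/.O/XX/OO
ply 4, O at XX/OX/XO/.X/OO | (3,0)=+0→XX/OX/XO/OX/OO*
ply 5: XX/OX/XO/OX/OO is terminal +0 (X); from XX/O./../.X/OO depth 4

PV length from [XX/O./../.X/OO]: 4 plies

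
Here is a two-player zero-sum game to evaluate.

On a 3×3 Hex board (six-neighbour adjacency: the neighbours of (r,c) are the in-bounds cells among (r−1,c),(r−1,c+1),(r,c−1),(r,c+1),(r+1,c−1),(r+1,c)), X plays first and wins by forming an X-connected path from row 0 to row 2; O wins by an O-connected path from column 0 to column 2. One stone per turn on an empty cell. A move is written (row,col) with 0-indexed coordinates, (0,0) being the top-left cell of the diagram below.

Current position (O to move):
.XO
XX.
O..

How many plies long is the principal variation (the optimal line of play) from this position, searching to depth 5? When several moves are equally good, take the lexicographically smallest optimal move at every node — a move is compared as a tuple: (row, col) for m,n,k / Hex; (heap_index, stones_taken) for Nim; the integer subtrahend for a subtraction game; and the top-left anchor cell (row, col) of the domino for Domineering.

[.XO/XX./O..] O move#1: (0,0):-1/OXO/XX./O.., (1,2):-1/.XO/XXO/O.., (2,1):+1/.XO/XX./OO.*, (2,2):-1/.XO/XX./O.O
[.XO/XX./OO.] X move#2: (0,0):-1/XXO/XX./OO.*, (1,2):-1/.XO/XXX/OO., (2,2):-1/.XO/XX./OOX
[XXO/XX./OO.] O move#3: (1,2):+1/XXO/XXO/OO.*, (2,2):+1/XXO/XX./OOO
[XXO/XXO/OO.] end (terminal -1, X#4); searched .XO/XX./O.. to 5

PV length from [.XO/XX./O..]: 3 plies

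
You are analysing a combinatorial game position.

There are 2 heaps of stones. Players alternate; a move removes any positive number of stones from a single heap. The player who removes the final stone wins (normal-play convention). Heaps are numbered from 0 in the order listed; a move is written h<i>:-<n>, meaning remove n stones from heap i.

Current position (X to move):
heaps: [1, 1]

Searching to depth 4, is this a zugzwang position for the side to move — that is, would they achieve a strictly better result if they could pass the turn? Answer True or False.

ply 1, X at (1,1) | h0:-1=-1→(0,1)*; h1:-1=-1→(1,0)
ply 2, O at (0,1) | h1:-1=+1→(0,0)*
ply 3: (0,0) is terminal -1 (X); from (1,1) depth 4
if X skipped the turn, O would face:
~ ply 1, O at (1,1) | h0:-1=-1→(0,1)*; h1:-1=-1→(1,0)
~ ply 2, X at (0,1) | h1:-1=+1→(0,0)*
~ ply 3: (0,0) is terminal -1 (O); from (1,1) depth 4
compare (X): move=-1 vs pass=+1

zugzwang((1,1), X) = True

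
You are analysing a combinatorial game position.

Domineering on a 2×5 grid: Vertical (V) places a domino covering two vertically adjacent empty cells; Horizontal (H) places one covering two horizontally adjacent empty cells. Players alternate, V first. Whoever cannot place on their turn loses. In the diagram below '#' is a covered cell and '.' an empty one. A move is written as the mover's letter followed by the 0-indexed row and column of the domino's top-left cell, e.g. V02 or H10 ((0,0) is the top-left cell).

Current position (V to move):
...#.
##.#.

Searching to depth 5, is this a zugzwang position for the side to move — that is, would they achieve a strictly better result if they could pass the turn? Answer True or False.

[...#./##.#.] V move#1: V02:+1/..##./####.*, V04:-1/...##/##.##
[..##./####.] H move#2: H00:-1/####./####.*
[####./####.] V move#3: V04:+1/#####/#####*
[#####/#####] end (terminal -1, H#4); searched ...#./##.#. to 5
if V skipped the turn, H would face:
~ [...#./##.#.] H move#1: H00:-1/##.#./##.#.*, H01:-1/.###./##.#.
~ [##.#./##.#.] V move#2: V02:+1/####./####.*, V04:+1/##.##/##.##
~ [####./####.] end (terminal -1, H#3); searched ...#./##.#. to 5
compare (V): move=+1 vs pass=+1

zugzwang(...#./##.#., V) = False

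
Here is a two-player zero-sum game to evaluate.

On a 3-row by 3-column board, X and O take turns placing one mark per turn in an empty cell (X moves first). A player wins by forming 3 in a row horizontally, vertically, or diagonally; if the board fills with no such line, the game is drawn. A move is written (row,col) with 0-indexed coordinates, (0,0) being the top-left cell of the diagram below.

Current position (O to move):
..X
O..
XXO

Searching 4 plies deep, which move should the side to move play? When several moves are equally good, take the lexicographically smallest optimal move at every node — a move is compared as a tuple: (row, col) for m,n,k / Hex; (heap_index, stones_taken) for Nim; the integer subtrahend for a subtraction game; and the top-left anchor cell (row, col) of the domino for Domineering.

O's best at [..X/O../XXO]: (1,1)

p1 O@[..X/O../XXO]: (0,0)[O.X/O../XXO]-1 (0,1)[.OX/O../XXO]-1 (1,1)[..X/OO./XXO]+1* (1,2)[..X/O.O/XXO]-1
p2 X@[..X/OO./XXO]: (0,0)[X.X/OO./XXO]-1* (0,1)[.XX/OO./XXO]-1 (1,2)[..X/OOX/XXO]-1
p3 O@[X.X/OO./XXO]: (0,1)[XOX/OO./XXO]+0 (1,2)[X.X/OOO/XXO]+1*
p4 X@[X.X/OOO/XXO] terminal -1; root [..X/O../XXO] d4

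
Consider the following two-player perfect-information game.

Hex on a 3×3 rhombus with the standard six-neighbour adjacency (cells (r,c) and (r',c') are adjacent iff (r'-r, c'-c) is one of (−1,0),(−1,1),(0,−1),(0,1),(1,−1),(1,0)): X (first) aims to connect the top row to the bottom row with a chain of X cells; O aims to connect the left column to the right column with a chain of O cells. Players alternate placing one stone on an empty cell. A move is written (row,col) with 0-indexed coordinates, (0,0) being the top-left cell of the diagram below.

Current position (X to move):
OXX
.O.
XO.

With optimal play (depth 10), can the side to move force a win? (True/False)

p1 X@[OXX/.O./XO.]: (1,0)[OXX/XO./XO.]+1* (1,2)[OXX/.OX/XO.]+1 (2,2)[OXX/.O./XOX]+1
p2 O@[OXX/XO./XO.] terminal -1; root [OXX/.O./XO.] d10

X winning at [OXX/.O./XO.]: True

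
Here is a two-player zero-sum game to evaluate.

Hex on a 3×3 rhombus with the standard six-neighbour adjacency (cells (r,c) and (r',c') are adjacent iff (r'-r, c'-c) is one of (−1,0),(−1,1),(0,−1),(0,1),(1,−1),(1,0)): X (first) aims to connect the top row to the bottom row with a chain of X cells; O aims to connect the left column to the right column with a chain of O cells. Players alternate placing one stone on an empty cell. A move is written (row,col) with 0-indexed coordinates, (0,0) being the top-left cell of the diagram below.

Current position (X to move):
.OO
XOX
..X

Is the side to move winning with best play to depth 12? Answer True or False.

p1 X@[.OO/XOX/..X]: (0,0)[XOO/XOX/..X]-1* (2,0)[.OO/XOX/X.X]-1 (2,1)[.OO/XOX/.XX]-1
p2 O@[XOO/XOX/..X]: (2,0)[XOO/XOX/O.X]+1* (2,1)[XOO/XOX/.OX]-1
p3 X@[XOO/XOX/O.X] terminal -1; root [.OO/XOX/..X] d12

X winning at [.OO/XOX/..X]: False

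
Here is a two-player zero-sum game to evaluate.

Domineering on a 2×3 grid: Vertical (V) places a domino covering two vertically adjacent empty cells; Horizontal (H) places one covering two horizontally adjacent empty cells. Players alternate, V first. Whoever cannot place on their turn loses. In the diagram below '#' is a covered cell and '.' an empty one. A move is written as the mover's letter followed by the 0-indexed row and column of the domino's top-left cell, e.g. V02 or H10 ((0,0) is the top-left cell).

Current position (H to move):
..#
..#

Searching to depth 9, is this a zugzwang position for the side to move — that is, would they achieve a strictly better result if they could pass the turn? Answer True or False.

[..#/..#] H move#1: H00:+1/###/..#*, H10:+1/..#/###
[###/..#] end (terminal -1, V#2); searched ..#/..# to 9
pass branch (V moves first from the same position):
  | [..#/..#] V move#1: V00:+1/#.#/#.#*, V01:+1/.##/.##
  | [#.#/#.#] end (terminal -1, H#2); searched ..#/..# to 9
H moving scores +1; H passing scores -1

zugzwang(..#/..#, H) = False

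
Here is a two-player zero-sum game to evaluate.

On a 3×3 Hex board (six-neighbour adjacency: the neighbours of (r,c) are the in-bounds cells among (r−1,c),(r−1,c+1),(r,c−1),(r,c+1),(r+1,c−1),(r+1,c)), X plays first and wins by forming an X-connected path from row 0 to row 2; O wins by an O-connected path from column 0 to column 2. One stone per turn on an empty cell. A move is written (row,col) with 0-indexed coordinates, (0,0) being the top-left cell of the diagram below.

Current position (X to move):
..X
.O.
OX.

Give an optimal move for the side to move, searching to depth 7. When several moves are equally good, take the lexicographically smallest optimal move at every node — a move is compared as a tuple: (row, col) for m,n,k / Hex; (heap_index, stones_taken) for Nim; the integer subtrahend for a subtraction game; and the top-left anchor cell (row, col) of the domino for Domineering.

X's best at [..X/.O./OX.]: (1,2)

[..X/.O./OX.] X move#1: (0,0):-1/X.X/.O./OX., (0,1):-1/.XX/.O./OX., (1,0):-1/..X/XO./OX., (1,2):+1/..X/.OX/OX.*, (2,2):-1/..X/.O./OXX
[..X/.OX/OX.] end (terminal -1, O#2); searched ..X/.O./OX. to 7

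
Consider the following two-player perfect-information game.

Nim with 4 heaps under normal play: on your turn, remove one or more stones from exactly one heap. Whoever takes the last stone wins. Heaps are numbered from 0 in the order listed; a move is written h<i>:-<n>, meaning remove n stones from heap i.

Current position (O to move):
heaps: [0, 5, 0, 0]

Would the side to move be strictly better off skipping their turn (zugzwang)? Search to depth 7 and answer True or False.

zugzwang((0,5,0,0), O) = False

p1 O@[(0,5,0,0)]: h1:-1[(0,4,0,0)]-1 h1:-2[(0,3,0,0)]-1 h1:-3[(0,2,0,0)]-1 h1:-4[(0,1,0,0)]-1 h1:-5[(0,0,0,0)]+1*
p2 X@[(0,0,0,0)] terminal -1; root [(0,5,0,0)] d7
pass branch (X moves first from the same position):
  | p1 X@[(0,5,0,0)]: h1:-1[(0,4,0,0)]-1 h1:-2[(0,3,0,0)]-1 h1:-3[(0,2,0,0)]-1 h1:-4[(0,1,0,0)]-1 h1:-5[(0,0,0,0)]+1*
  | p2 O@[(0,0,0,0)] terminal -1; root [(0,5,0,0)] d7
O moving scores +1; O passing scores -1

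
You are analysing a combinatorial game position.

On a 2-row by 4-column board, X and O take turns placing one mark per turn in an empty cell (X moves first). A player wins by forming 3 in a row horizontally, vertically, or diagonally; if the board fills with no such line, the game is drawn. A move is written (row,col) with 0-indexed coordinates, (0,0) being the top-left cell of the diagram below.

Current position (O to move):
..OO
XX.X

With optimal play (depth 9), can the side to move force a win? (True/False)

O winning at [..OO/XX.X]: True

ply 1, O at ..OO/XX.X | (0,0)=-1→O.OO/XX.X; (0,1)=+1→.OOO/XX.X*; (1,2)=+0→..OO/XXOX
ply 2: .OOO/XX.X is terminal -1 (X); from ..OO/XX.X depth 9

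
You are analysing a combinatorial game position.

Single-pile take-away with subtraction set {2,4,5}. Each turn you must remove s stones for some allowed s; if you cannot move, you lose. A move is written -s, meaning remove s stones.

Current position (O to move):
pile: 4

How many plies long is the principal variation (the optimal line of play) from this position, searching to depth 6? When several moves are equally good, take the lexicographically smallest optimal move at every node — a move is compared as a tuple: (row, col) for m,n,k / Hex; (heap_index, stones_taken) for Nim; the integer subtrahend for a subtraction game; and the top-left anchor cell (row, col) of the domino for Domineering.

[4] O move#1: -2:-1/2, -4:+1/0*
[0] end (terminal -1, X#2); searched 4 to 6

PV length from [4]: 1 ply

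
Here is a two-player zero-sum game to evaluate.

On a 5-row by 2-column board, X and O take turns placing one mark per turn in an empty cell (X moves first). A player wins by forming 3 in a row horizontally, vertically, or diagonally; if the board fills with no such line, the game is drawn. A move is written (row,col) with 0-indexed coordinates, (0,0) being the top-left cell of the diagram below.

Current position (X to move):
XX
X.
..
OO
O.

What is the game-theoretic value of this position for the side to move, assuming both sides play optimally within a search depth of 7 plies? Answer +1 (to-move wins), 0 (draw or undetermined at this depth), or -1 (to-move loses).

value(XX/X./../OO/O., X) = +1

ply 1, X at XX/X./../OO/O. | (1,1)=-1→XX/XX/../OO/O.; (2,0)=+1→XX/X./X./OO/O.*; (2,1)=-1→XX/X./.X/OO/O.; (4,1)=-1→XX/X./../OO/OX
ply 2: XX/X./X./OO/O. is terminal -1 (O); from XX/X./../OO/O. depth 7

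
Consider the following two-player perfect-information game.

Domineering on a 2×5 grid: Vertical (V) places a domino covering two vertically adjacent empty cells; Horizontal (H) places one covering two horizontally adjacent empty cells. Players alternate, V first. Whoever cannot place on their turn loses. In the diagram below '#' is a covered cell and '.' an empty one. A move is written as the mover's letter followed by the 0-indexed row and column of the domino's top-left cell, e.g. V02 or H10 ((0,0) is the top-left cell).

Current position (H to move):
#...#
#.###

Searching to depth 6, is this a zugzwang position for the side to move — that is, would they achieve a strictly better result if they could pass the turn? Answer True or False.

ply 1, H at #...#/#.### | H01=+1→###.#/#.###*; H02=-1→#.###/#.###
ply 2: ###.#/#.### is terminal -1 (V); from #...#/#.### depth 6
if H skipped the turn, V would face:
~ ply 1, V at #...#/#.### | V01=-1→##..#/#####*
~ ply 2, H at ##..#/##### | H02=+1→#####/#####*
~ ply 3: #####/##### is terminal -1 (V); from #...#/#.### depth 6
compare (H): move=+1 vs pass=+1

zugzwang(#...#/#.###, H) = False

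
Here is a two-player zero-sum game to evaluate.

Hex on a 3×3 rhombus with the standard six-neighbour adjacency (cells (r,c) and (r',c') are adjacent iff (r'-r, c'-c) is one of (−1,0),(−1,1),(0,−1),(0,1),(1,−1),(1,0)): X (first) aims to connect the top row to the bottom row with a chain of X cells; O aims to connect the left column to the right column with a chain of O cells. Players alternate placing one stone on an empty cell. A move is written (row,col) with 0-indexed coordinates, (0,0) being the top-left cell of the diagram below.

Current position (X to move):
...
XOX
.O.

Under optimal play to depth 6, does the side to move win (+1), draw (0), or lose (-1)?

[.../XOX/.O.] X move#1: (0,0):-1/X../XOX/.O., (0,1):-1/.X./XOX/.O., (0,2):+1/..X/XOX/.O.*, (2,0):+1/.../XOX/XO., (2,2):+1/.../XOX/.OX
[..X/XOX/.O.] O move#2: (0,0):-1/O.X/XOX/.O.*, (0,1):-1/.OX/XOX/.O., (2,0):-1/..X/XOX/OO., (2,2):-1/..X/XOX/.OO
[O.X/XOX/.O.] X move#3: (0,1):+1/OXX/XOX/.O.*, (2,0):+1/O.X/XOX/XO., (2,2):+1/O.X/XOX/.OX
[OXX/XOX/.O.] O move#4: (2,0):-1/OXX/XOX/OO.*, (2,2):-1/OXX/XOX/.OO
[OXX/XOX/OO.] X move#5: (2,2):+1/OXX/XOX/OOX*
[OXX/XOX/OOX] end (terminal -1, O#6); searched .../XOX/.O. to 6

value(.../XOX/.O., X) = +1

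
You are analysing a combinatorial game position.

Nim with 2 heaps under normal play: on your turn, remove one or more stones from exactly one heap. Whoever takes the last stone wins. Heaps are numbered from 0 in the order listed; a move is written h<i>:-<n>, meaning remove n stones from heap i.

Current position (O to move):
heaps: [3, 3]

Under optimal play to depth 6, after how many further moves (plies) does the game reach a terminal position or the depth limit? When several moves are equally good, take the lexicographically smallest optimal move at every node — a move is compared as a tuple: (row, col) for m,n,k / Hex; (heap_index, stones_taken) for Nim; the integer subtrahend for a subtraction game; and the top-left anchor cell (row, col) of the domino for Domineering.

PV length from [(3,3)]: 6 plies

ply 1, O at (3,3) | h0:-1=-1→(2,3)*; h0:-2=-1→(1,3); h0:-3=-1→(0,3); h1:-1=-1→(3,2); h1:-2=-1→(3,1); h1:-3=-1→(3,0)
ply 2, X at (2,3) | h0:-1=-1→(1,3); h0:-2=-1→(0,3); h1:-1=+1→(2,2)*; h1:-2=-1→(2,1); h1:-3=-1→(2,0)
ply 3, O at (2,2) | h0:-1=-1→(1,2)*; h0:-2=-1→(0,2); h1:-1=-1→(2,1); h1:-2=-1→(2,0)
ply 4, X at (1,2) | h0:-1=-1→(0,2); h1:-1=+1→(1,1)*; h1:-2=-1→(1,0)
ply 5, O at (1,1) | h0:-1=-1→(0,1)*; h1:-1=-1→(1,0)
ply 6, X at (0,1) | h1:-1=+1→(0,0)*
ply 7: (0,0) is terminal -1 (O); from (3,3) depth 6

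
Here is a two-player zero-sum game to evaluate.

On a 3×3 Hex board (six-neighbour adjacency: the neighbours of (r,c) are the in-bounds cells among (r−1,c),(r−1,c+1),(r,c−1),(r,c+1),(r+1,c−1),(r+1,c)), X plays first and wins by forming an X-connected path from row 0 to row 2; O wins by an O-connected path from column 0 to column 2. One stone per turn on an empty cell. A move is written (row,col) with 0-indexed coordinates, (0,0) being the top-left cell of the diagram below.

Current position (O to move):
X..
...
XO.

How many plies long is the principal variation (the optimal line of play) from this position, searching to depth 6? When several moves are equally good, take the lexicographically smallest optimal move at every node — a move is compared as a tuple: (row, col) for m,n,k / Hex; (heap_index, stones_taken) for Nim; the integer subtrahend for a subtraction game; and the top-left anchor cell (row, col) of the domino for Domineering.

[X../.../XO.] O move#1: (0,1):-1/XO./.../XO.*, (0,2):-1/X.O/.../XO., (1,0):-1/X../O../XO., (1,1):-1/X../.O./XO., (1,2):-1/X../..O/XO., (2,2):-1/X../.../XOO
[XO./.../XO.] X move#2: (0,2):+1/XOX/.../XO.*, (1,0):+1/XO./X../XO., (1,1):+1/XO./.X./XO., (1,2):+1/XO./..X/XO., (2,2):+1/XO./.../XOX
[XOX/.../XO.] O move#3: (1,0):-1/XOX/O../XO.*, (1,1):-1/XOX/.O./XO., (1,2):-1/XOX/..O/XO., (2,2):-1/XOX/.../XOO
[XOX/O../XO.] X move#4: (1,1):+1/XOX/OX./XO.*, (1,2):+1/XOX/O.X/XO., (2,2):+1/XOX/O../XOX
[XOX/OX./XO.] end (terminal -1, O#5); searched X../.../XO. to 6

PV length from [X../.../XO.]: 4 plies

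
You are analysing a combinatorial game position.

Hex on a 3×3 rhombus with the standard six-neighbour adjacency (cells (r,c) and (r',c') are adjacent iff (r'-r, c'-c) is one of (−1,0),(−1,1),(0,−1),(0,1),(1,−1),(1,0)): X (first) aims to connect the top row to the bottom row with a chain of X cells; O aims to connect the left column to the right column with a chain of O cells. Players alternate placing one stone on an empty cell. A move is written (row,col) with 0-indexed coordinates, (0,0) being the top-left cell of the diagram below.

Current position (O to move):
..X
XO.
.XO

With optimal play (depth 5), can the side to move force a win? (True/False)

O winning at [..X/XO./.XO]: False

p1 O@[..X/XO./.XO]: (0,0)[O.X/XO./.XO]-1* (0,1)[.OX/XO./.XO]-1 (1,2)[..X/XOO/.XO]-1 (2,0)[..X/XO./OXO]-1
p2 X@[O.X/XO./.XO]: (0,1)[OXX/XO./.XO]+1* (1,2)[O.X/XOX/.XO]+1 (2,0)[O.X/XO./XXO]+1
p3 O@[OXX/XO./.XO]: (1,2)[OXX/XOO/.XO]-1* (2,0)[OXX/XO./OXO]-1
p4 X@[OXX/XOO/.XO]: (2,0)[OXX/XOO/XXO]+1*
p5 O@[OXX/XOO/XXO] terminal -1; root [..X/XO./.XO] d5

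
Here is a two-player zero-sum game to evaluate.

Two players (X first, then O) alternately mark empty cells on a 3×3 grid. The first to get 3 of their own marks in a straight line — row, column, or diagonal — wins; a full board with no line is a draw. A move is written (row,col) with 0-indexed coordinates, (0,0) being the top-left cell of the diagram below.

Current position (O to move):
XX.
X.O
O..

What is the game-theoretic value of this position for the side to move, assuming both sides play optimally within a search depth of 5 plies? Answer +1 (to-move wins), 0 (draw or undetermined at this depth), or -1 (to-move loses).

p1 O@[XX./X.O/O..]: (0,2)[XXO/X.O/O..]+1* (1,1)[XX./XOO/O..]-1 (2,1)[XX./X.O/OO.]-1 (2,2)[XX./X.O/O.O]-1
p2 X@[XXO/X.O/O..]: (1,1)[XXO/XXO/O..]-1* (2,1)[XXO/X.O/OX.]-1 (2,2)[XXO/X.O/O.X]-1
p3 O@[XXO/XXO/O..]: (2,1)[XXO/XXO/OO.]-1 (2,2)[XXO/XXO/O.O]+1*
p4 X@[XXO/XXO/O.O] terminal -1; root [XX./X.O/O..] d5

value(XX./X.O/O.., O) = +1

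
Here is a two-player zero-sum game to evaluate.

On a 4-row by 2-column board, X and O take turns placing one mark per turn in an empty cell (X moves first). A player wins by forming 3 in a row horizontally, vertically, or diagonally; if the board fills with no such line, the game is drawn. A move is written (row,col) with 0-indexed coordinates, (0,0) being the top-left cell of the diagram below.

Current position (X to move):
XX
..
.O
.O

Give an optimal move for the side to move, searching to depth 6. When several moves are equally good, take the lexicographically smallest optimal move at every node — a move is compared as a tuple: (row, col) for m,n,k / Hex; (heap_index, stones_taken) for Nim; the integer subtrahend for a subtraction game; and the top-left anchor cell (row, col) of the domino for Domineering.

X's best at [XX/../.O/.O]: (1,1)

ply 1, X at XX/../.O/.O | (1,0)=-1→XX/X./.O/.O; (1,1)=+0→XX/.X/.O/.O*; (2,0)=-1→XX/../XO/.O; (3,0)=-1→XX/../.O/XO
ply 2, O at XX/.X/.O/.O | (1,0)=+0→XX/OX/.O/.O*; (2,0)=+0→XX/.X/OO/.O; (3,0)=+0→XX/.X/.O/OO
ply 3, X at XX/OX/.O/.O | (2,0)=+0→XX/OX/XO/.O*; (3,0)=+0→XX/OX/.O/XO
ply 4, O at XX/OX/XO/.O | (3,0)=+0→XX/OX/XO/OO*
ply 5: XX/OX/XO/OO is terminal +0 (X); from XX/../.O/.O depth 6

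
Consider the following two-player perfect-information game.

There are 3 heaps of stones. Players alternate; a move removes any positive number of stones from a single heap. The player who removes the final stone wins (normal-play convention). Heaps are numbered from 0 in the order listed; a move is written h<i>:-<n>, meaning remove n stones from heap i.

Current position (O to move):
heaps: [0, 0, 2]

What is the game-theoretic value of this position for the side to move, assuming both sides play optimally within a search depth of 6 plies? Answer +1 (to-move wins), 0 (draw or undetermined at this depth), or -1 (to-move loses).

[(0,0,2)] O move#1: h2:-1:-1/(0,0,1), h2:-2:+1/(0,0,0)*
[(0,0,0)] end (terminal -1, X#2); searched (0,0,2) to 6

value((0,0,2), O) = +1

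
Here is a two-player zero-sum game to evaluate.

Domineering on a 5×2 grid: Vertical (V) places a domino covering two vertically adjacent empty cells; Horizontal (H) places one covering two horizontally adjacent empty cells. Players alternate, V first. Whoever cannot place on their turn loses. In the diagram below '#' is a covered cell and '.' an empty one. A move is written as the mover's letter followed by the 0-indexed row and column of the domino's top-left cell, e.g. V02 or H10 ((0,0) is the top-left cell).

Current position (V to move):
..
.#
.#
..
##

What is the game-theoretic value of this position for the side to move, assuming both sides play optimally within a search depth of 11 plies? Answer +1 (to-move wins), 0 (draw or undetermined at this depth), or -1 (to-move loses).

value(../.#/.#/../##, V) = -1

ply 1, V at ../.#/.#/../## | V00=-1→#./##/.#/../##*; V10=-1→../##/##/../##; V20=-1→../.#/##/#./##
ply 2, H at #./##/.#/../## | H30=+1→#./##/.#/##/##*
ply 3: #./##/.#/##/## is terminal -1 (V); from ../.#/.#/../## depth 11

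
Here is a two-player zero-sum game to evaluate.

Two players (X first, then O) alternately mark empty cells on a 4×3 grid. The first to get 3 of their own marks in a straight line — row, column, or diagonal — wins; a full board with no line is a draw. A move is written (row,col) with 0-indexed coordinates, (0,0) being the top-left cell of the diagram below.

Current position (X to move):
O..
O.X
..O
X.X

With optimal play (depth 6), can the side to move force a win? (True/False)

X winning at [O../O.X/..O/X.X]: True

[O../O.X/..O/X.X] X move#1: (0,1):-1/OX./O.X/..O/X.X, (0,2):-1/O.X/O.X/..O/X.X, (1,1):-1/O../OXX/..O/X.X, (2,0):-1/O../O.X/X.O/X.X, (2,1):+1/O../O.X/.XO/X.X*, (3,1):+1/O../O.X/..O/XXX
[O../O.X/.XO/X.X] end (terminal -1, O#2); searched O../O.X/..O/X.X to 6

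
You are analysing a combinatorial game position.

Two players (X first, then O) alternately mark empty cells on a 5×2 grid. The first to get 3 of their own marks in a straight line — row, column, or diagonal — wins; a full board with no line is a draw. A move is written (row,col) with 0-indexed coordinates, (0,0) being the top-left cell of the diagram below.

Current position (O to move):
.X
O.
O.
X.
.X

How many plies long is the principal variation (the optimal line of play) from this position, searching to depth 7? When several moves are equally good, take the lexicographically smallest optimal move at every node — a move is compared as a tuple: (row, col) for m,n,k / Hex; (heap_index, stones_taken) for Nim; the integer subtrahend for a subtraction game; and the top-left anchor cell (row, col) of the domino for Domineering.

[.X/O./O./X./.X] O move#1: (0,0):+1/OX/O./O./X./.X*, (1,1):+0/.X/OO/O./X./.X, (2,1):+0/.X/O./OO/X./.X, (3,1):+0/.X/O./O./XO/.X, (4,0):+0/.X/O./O./X./OX
[OX/O./O./X./.X] end (terminal -1, X#2); searched .X/O./O./X./.X to 7

PV length from [.X/O./O./X./.X]: 1 ply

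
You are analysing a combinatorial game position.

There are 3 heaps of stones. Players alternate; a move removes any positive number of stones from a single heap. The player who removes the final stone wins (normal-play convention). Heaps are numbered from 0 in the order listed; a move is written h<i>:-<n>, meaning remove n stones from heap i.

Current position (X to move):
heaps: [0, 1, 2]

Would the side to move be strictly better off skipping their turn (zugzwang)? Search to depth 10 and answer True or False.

zugzwang((0,1,2), X) = False

[(0,1,2)] X move#1: h1:-1:-1/(0,0,2), h2:-1:+1/(0,1,1)*, h2:-2:-1/(0,1,0)
[(0,1,1)] O move#2: h1:-1:-1/(0,0,1)*, h2:-1:-1/(0,1,0)
[(0,0,1)] X move#3: h2:-1:+1/(0,0,0)*
[(0,0,0)] end (terminal -1, O#4); searched (0,1,2) to 10
if X skipped the turn, O would face:
~ [(0,1,2)] O move#1: h1:-1:-1/(0,0,2), h2:-1:+1/(0,1,1)*, h2:-2:-1/(0,1,0)
~ [(0,1,1)] X move#2: h1:-1:-1/(0,0,1)*, h2:-1:-1/(0,1,0)
~ [(0,0,1)] O move#3: h2:-1:+1/(0,0,0)*
~ [(0,0,0)] end (terminal -1, X#4); searched (0,1,2) to 10
compare (X): move=+1 vs pass=-1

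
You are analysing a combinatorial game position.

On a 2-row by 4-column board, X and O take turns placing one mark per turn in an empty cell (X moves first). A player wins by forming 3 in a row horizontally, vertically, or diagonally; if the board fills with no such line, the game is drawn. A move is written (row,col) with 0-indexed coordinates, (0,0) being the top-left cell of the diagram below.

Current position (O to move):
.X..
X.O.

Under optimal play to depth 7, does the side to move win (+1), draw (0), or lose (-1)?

value(.X../X.O., O) = 0

ply 1, O at .X../X.O. | (0,0)=+0→OX../X.O.*; (0,2)=+0→.XO./X.O.; (0,3)=+0→.X.O/X.O.; (1,1)=+0→.X../XOO.; (1,3)=+0→.X../X.OO
ply 2, X at OX../X.O. | (0,2)=+0→OXX./X.O.*; (0,3)=+0→OX.X/X.O.; (1,1)=+0→OX../XXO.; (1,3)=+0→OX../X.OX
ply 3, O at OXX./X.O. | (0,3)=+0→OXXO/X.O.*; (1,1)=-1→OXX./XOO.; (1,3)=-1→OXX./X.OO
ply 4, X at OXXO/X.O. | (1,1)=+0→OXXO/XXO.*; (1,3)=+0→OXXO/X.OX
ply 5, O at OXXO/XXO. | (1,3)=+0→OXXO/XXOO*
ply 6: OXXO/XXOO is terminal +0 (X); from .X../X.O. depth 7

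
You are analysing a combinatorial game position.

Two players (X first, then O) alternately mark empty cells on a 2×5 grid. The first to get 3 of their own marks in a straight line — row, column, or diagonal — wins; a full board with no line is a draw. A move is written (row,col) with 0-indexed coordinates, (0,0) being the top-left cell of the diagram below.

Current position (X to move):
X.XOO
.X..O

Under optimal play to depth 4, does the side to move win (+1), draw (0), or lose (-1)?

p1 X@[X.XOO/.X..O]: (0,1)[XXXOO/.X..O]+1* (1,0)[X.XOO/XX..O]+1 (1,2)[X.XOO/.XX.O]+1 (1,3)[X.XOO/.X.XO]+1
p2 O@[XXXOO/.X..O] terminal -1; root [X.XOO/.X..O] d4

value(X.XOO/.X..O, X) = +1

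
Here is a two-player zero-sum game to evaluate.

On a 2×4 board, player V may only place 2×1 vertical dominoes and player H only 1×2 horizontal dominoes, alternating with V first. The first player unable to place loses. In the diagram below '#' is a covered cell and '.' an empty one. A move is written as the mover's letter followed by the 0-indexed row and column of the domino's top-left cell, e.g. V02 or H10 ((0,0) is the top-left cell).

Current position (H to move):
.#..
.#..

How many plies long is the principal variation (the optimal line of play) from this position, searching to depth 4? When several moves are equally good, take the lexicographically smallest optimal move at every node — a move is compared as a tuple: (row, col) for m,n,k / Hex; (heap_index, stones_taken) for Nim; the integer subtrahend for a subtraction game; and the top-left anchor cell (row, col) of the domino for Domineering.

[.#../.#..] H move#1: H02:+1/.###/.#..*, H12:+1/.#../.###
[.###/.#..] V move#2: V00:-1/####/##..*
[####/##..] H move#3: H12:+1/####/####*
[####/####] end (terminal -1, V#4); searched .#../.#.. to 4

PV length from [.#../.#..]: 3 plies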